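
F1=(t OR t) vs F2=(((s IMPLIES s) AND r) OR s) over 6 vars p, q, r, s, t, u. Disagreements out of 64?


F1 = (t OR t)
F2 = (((s IMPLIES s) AND r) OR s)
Evaluate both on each of 64 rows (bits = p,q,r,s,t,u):
  row 0 [000000]: F1=0 F2=0 -> 0
  row 1 [000001]: F1=0 F2=0 -> 0
  row 2 [000010]: F1=1 F2=0 (differ) -> 1
  row 3 [000011]: F1=1 F2=0 (differ) -> 1
  row 4 [000100]: F1=0 F2=1 (differ) -> 1
  (every remaining row is evaluated the same way; all 64 results are listed next)
Full result column, 8 rows per line (p,q,r fixed per line; s,t,u runs 000..111 left to right):
  rows 0-7 [p,q,r=000]: 00111100  (ones: 4)
  rows 8-15 [p,q,r=001]: 11001100  (ones: 4)
  rows 16-23 [p,q,r=010]: 00111100  (ones: 4)
  rows 24-31 [p,q,r=011]: 11001100  (ones: 4)
  rows 32-39 [p,q,r=100]: 00111100  (ones: 4)
  rows 40-47 [p,q,r=101]: 11001100  (ones: 4)
  rows 48-55 [p,q,r=110]: 00111100  (ones: 4)
  rows 56-63 [p,q,r=111]: 11001100  (ones: 4)
Disagreements = 4+4+4+4+4+4+4+4 = 32

32


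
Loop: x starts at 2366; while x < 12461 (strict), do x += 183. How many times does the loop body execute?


Step 1: x goes from 2366 toward 12461 by 183; the body runs while x<12461, so iterations = ceil((bound-start)/step)
Step 2: Distance=10095
Step 3: ceil(10095/183)=56

56


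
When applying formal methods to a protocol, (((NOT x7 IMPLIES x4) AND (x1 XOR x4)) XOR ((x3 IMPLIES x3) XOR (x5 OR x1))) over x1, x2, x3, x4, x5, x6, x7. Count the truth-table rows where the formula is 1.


Formula: (((NOT x7 IMPLIES x4) AND (x1 XOR x4)) XOR ((x3 IMPLIES x3) XOR (x5 OR x1))) over 7 vars (128 rows)
Evaluate each row (x1, x2, x3, x4, x5, x6, x7 as bits, MSB first):
  row 0 [0000000]: (((NOT 0 IMPLIES 0) AND (0 XOR 0)) XOR ((0 IMPLIES 0) XOR (0 OR 0))) -> 1
  row 1 [0000001]: (((NOT 1 IMPLIES 0) AND (0 XOR 0)) XOR ((0 IMPLIES 0) XOR (0 OR 0))) -> 1
  row 2 [0000010]: (((NOT 0 IMPLIES 0) AND (0 XOR 0)) XOR ((0 IMPLIES 0) XOR (0 OR 0))) -> 1
  row 3 [0000011]: (((NOT 1 IMPLIES 0) AND (0 XOR 0)) XOR ((0 IMPLIES 0) XOR (0 OR 0))) -> 1
  row 4 [0000100]: (((NOT 0 IMPLIES 0) AND (0 XOR 0)) XOR ((0 IMPLIES 0) XOR (1 OR 0))) -> 0
  (every remaining row is evaluated the same way; all 128 results are listed next)
Full result column, 8 rows per line (x1,x2,x3,x4 fixed per line; x5,x6,x7 runs 000..111 left to right):
  rows 0-7 [x1,x2,x3,x4=0000]: 11110000  (ones: 4)
  rows 8-15 [x1,x2,x3,x4=0001]: 00001111  (ones: 4)
  rows 16-23 [x1,x2,x3,x4=0010]: 11110000  (ones: 4)
  rows 24-31 [x1,x2,x3,x4=0011]: 00001111  (ones: 4)
  rows 32-39 [x1,x2,x3,x4=0100]: 11110000  (ones: 4)
  rows 40-47 [x1,x2,x3,x4=0101]: 00001111  (ones: 4)
  rows 48-55 [x1,x2,x3,x4=0110]: 11110000  (ones: 4)
  rows 56-63 [x1,x2,x3,x4=0111]: 00001111  (ones: 4)
  rows 64-71 [x1,x2,x3,x4=1000]: 01010101  (ones: 4)
  rows 72-79 [x1,x2,x3,x4=1001]: 00000000  (ones: 0)
  rows 80-87 [x1,x2,x3,x4=1010]: 01010101  (ones: 4)
  rows 88-95 [x1,x2,x3,x4=1011]: 00000000  (ones: 0)
  rows 96-103 [x1,x2,x3,x4=1100]: 01010101  (ones: 4)
  rows 104-111 [x1,x2,x3,x4=1101]: 00000000  (ones: 0)
  rows 112-119 [x1,x2,x3,x4=1110]: 01010101  (ones: 4)
  rows 120-127 [x1,x2,x3,x4=1111]: 00000000  (ones: 0)
Count of 1-rows = 4+4+4+4+4+4+4+4+4+0+4+0+4+0+4+0 = 48

48


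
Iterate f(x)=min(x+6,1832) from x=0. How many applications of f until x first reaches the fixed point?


Step 1: x=0, cap=1832, increment=6
Step 2: x grows by 6 each step until capped at 1832; fixed point is x=1832
Step 3: iterations = ceil(1832/6) = 306

306


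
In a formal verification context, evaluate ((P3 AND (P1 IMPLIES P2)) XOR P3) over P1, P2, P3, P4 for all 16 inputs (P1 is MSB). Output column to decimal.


Formula: ((P3 AND (P1 IMPLIES P2)) XOR P3) over P1, P2, P3, P4 (16 rows)
Evaluate each row (bits = P1,P2,P3,P4, MSB first):
  row 0 [0000]: ((0 AND (0 IMPLIES 0)) XOR 0) -> 0
  row 1 [0001]: ((0 AND (0 IMPLIES 0)) XOR 0) -> 0
  row 2 [0010]: ((1 AND (0 IMPLIES 0)) XOR 1) -> 0
  row 3 [0011]: ((1 AND (0 IMPLIES 0)) XOR 1) -> 0
  row 4 [0100]: ((0 AND (0 IMPLIES 1)) XOR 0) -> 0
  row 5 [0101]: ((0 AND (0 IMPLIES 1)) XOR 0) -> 0
  row 6 [0110]: ((1 AND (0 IMPLIES 1)) XOR 1) -> 0
  row 7 [0111]: ((1 AND (0 IMPLIES 1)) XOR 1) -> 0
  row 8 [1000]: ((0 AND (1 IMPLIES 0)) XOR 0) -> 0
  row 9 [1001]: ((0 AND (1 IMPLIES 0)) XOR 0) -> 0
  row 10 [1010]: ((1 AND (1 IMPLIES 0)) XOR 1) -> 1
  row 11 [1011]: ((1 AND (1 IMPLIES 0)) XOR 1) -> 1
  row 12 [1100]: ((0 AND (1 IMPLIES 1)) XOR 0) -> 0
  row 13 [1101]: ((0 AND (1 IMPLIES 1)) XOR 0) -> 0
  row 14 [1110]: ((1 AND (1 IMPLIES 1)) XOR 1) -> 0
  row 15 [1111]: ((1 AND (1 IMPLIES 1)) XOR 1) -> 0
Full result column, 4 rows per line (P1,P2 fixed per line; P3,P4 runs 00..11 left to right):
  rows 0-3 [P1,P2=00]: 0000  = hex 0
  rows 4-7 [P1,P2=01]: 0000  = hex 0
  rows 8-11 [P1,P2=10]: 0011  = hex 3
  rows 12-15 [P1,P2=11]: 0000  = hex 0
Output column (row 0 .. row 15) = 0000000000110000
Output column grouped in 4s = 0000 0000 0011 0000 = 0x0030
Convert to decimal digit by digit (value = value*16 + digit):
  0 -> 0
  0*16 + 0 = 0
  0*16 + 3 = 3
  3*16 + 0 = 48
Decimal = 48

48


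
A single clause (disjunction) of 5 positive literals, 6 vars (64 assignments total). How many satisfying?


Step 1: Total=2^6=64
Step 2: Unsat when all 5 false: 2^1=2
Step 3: Sat=64-2=62

62


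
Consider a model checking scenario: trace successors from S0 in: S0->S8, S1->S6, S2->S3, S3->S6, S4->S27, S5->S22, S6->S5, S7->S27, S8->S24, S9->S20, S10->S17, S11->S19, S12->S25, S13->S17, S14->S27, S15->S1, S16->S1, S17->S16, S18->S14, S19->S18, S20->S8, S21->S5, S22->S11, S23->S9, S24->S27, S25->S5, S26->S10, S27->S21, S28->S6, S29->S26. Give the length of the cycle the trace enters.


Trace from S0 until a state repeats:
  S0 -> S8 -> S24 -> S27 -> S21 -> S5 -> S22 -> S11 -> S19 -> S18 -> S14 -> S27
S27 first seen at step 3, revisited at step 11.
Cycle length = 11 - 3 = 8

8


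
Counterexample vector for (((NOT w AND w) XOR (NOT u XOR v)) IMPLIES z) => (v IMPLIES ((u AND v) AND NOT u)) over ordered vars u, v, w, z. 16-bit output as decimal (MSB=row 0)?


F1 = (((NOT w AND w) XOR (NOT u XOR v)) IMPLIES z)
F2 = (v IMPLIES ((u AND v) AND NOT u))
Counterexample to F1=>F2 is where F1=1 and F2=0.
Evaluate each row (bits = u,v,w,z, MSB first):
  row 0 [0000]: F1=0 F2=1 -> F1&~F2 -> 0
  row 1 [0001]: F1=1 F2=1 -> F1&~F2 -> 0
  row 2 [0010]: F1=0 F2=1 -> F1&~F2 -> 0
  row 3 [0011]: F1=1 F2=1 -> F1&~F2 -> 0
  row 4 [0100]: F1=1 F2=0 -> F1&~F2 -> 1
  row 5 [0101]: F1=1 F2=0 -> F1&~F2 -> 1
  row 6 [0110]: F1=1 F2=0 -> F1&~F2 -> 1
  row 7 [0111]: F1=1 F2=0 -> F1&~F2 -> 1
  row 8 [1000]: F1=1 F2=1 -> F1&~F2 -> 0
  row 9 [1001]: F1=1 F2=1 -> F1&~F2 -> 0
  row 10 [1010]: F1=1 F2=1 -> F1&~F2 -> 0
  row 11 [1011]: F1=1 F2=1 -> F1&~F2 -> 0
  row 12 [1100]: F1=0 F2=0 -> F1&~F2 -> 0
  row 13 [1101]: F1=1 F2=0 -> F1&~F2 -> 1
  row 14 [1110]: F1=0 F2=0 -> F1&~F2 -> 0
  row 15 [1111]: F1=1 F2=0 -> F1&~F2 -> 1
Full result column, 4 rows per line (u,v fixed per line; w,z runs 00..11 left to right):
  rows 0-3 [u,v=00]: 0000  = hex 0
  rows 4-7 [u,v=01]: 1111  = hex F
  rows 8-11 [u,v=10]: 0000  = hex 0
  rows 12-15 [u,v=11]: 0101  = hex 5
Counterexample vector (row 0 .. row 15) = 0000111100000101
Output column grouped in 4s = 0000 1111 0000 0101 = 0x0F05
Convert to decimal digit by digit (value = value*16 + digit):
  0 -> 0
  0*16 + 15 (F) = 15
  15*16 + 0 = 240
  240*16 + 5 = 3845
Decimal = 3845

3845


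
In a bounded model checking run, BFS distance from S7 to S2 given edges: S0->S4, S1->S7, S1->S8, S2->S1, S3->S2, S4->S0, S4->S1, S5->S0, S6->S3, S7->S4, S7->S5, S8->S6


BFS layer-by-layer from S7:
  dist 0: {S7}
  dist 1: {S4, S5}
  dist 2: {S0, S1}
  dist 3: {S8}
  dist 4: {S6}
  dist 5: {S3}
  dist 6: {S2}
  -> S2 reached at distance 6
Shortest path length = 6

6


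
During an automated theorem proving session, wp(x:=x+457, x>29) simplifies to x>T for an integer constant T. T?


Formula: wp(x:=E, P) = P[E/x] (substitute E for x in postcondition)
Step 1: Postcondition: x>29
Step 2: Substitute x+457 for x: x+457>29
Step 3: Solve for x: x > 29-457 = -428

-428


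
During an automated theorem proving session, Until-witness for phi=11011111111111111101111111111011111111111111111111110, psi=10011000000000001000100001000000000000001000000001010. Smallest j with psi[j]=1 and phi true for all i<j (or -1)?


(phi U psi) at 0: need smallest j with psi[j]=1 and phi[i]=1 for all i in [0,j).
Scan from step 0:
  step 0: psi=1 and phi held for [0,0) -> witness found
Witness step = 0

0


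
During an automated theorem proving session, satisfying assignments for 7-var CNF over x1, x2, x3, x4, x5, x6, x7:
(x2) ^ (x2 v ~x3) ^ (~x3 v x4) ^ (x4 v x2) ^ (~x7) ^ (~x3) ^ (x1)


CNF with 7 clauses over 7 vars (128 assignments).
An assignment satisfies CNF iff every clause has >=1 true literal.
Check each row (bits = x1,x2,x3,x4,x5,x6,x7; clause T/F shown):
  row 0 [0000000]: clauses=FTTFTTF -> 0
  row 1 [0000001]: clauses=FTTFFTF -> 0
  row 2 [0000010]: clauses=FTTFTTF -> 0
  row 3 [0000011]: clauses=FTTFFTF -> 0
  row 4 [0000100]: clauses=FTTFTTF -> 0
  (every remaining row is evaluated the same way; all 128 results are listed next)
Full result column, 8 rows per line (x1,x2,x3,x4 fixed per line; x5,x6,x7 runs 000..111 left to right):
  rows 0-7 [x1,x2,x3,x4=0000]: 00000000  (ones: 0)
  rows 8-15 [x1,x2,x3,x4=0001]: 00000000  (ones: 0)
  rows 16-23 [x1,x2,x3,x4=0010]: 00000000  (ones: 0)
  rows 24-31 [x1,x2,x3,x4=0011]: 00000000  (ones: 0)
  rows 32-39 [x1,x2,x3,x4=0100]: 00000000  (ones: 0)
  rows 40-47 [x1,x2,x3,x4=0101]: 00000000  (ones: 0)
  rows 48-55 [x1,x2,x3,x4=0110]: 00000000  (ones: 0)
  rows 56-63 [x1,x2,x3,x4=0111]: 00000000  (ones: 0)
  rows 64-71 [x1,x2,x3,x4=1000]: 00000000  (ones: 0)
  rows 72-79 [x1,x2,x3,x4=1001]: 00000000  (ones: 0)
  rows 80-87 [x1,x2,x3,x4=1010]: 00000000  (ones: 0)
  rows 88-95 [x1,x2,x3,x4=1011]: 00000000  (ones: 0)
  rows 96-103 [x1,x2,x3,x4=1100]: 10101010  (ones: 4)
  rows 104-111 [x1,x2,x3,x4=1101]: 10101010  (ones: 4)
  rows 112-119 [x1,x2,x3,x4=1110]: 00000000  (ones: 0)
  rows 120-127 [x1,x2,x3,x4=1111]: 00000000  (ones: 0)
Satisfying assignments = 0+0+0+0+0+0+0+0+0+0+0+0+4+4+0+0 = 8

8


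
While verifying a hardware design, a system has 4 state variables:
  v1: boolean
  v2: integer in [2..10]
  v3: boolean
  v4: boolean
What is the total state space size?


State space = product of domain sizes of all variables.
Domain sizes:
  v1 (boolean): 2
  v2 (integer in [2..10]): 9
  v3 (boolean): 2
  v4 (boolean): 2
Product = 2 * 9 * 2 * 2 = 72

72


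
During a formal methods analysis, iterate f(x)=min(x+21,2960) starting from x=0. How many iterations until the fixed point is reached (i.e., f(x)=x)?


Step 1: x=0, cap=2960, increment=21
Step 2: x grows by 21 each step until capped at 2960; fixed point is x=2960
Step 3: iterations = ceil(2960/21) = 141

141


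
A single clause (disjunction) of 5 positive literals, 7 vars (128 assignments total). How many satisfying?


Step 1: Total=2^7=128
Step 2: Unsat when all 5 false: 2^2=4
Step 3: Sat=128-4=124

124


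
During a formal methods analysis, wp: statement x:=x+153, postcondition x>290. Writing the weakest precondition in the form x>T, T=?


Formula: wp(x:=E, P) = P[E/x] (substitute E for x in postcondition)
Step 1: Postcondition: x>290
Step 2: Substitute x+153 for x: x+153>290
Step 3: Solve for x: x > 290-153 = 137

137


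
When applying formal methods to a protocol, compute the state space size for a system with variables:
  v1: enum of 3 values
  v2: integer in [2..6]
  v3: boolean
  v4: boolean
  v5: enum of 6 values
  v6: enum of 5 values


State space = product of domain sizes of all variables.
Domain sizes:
  v1 (enum of 3 values): 3
  v2 (integer in [2..6]): 5
  v3 (boolean): 2
  v4 (boolean): 2
  v5 (enum of 6 values): 6
  v6 (enum of 5 values): 5
Product = 3 * 5 * 2 * 2 * 6 * 5 = 1800

1800


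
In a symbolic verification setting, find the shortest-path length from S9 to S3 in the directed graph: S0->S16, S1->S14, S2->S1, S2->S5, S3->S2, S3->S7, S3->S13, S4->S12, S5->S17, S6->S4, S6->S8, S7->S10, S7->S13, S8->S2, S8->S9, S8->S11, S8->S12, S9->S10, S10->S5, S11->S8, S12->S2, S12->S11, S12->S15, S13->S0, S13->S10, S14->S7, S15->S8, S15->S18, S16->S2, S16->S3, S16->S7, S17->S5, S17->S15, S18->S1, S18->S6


BFS layer-by-layer from S9:
  dist 0: {S9}
  dist 1: {S10}
  dist 2: {S5}
  dist 3: {S17}
  dist 4: {S15}
  dist 5: {S8, S18}
  dist 6: {S1, S2, S6, S11, S12}
  dist 7: {S4, S14}
  dist 8: {S7}
  dist 9: {S13}
  dist 10: {S0}
  dist 11: {S16}
  dist 12: {S3}
  -> S3 reached at distance 12
Shortest path length = 12

12


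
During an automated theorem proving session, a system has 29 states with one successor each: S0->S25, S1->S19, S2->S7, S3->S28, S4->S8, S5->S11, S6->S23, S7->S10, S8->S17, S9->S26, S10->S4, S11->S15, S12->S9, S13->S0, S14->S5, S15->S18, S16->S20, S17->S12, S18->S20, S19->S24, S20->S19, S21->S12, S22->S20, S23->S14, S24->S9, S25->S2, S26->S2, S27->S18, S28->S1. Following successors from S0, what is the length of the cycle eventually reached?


Trace from S0 until a state repeats:
  S0 -> S25 -> S2 -> S7 -> S10 -> S4 -> S8 -> S17 -> S12 -> S9 -> S26 -> S2
S2 first seen at step 2, revisited at step 11.
Cycle length = 11 - 2 = 9

9


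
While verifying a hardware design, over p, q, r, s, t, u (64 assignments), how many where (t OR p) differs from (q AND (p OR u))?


F1 = (t OR p)
F2 = (q AND (p OR u))
Evaluate both on each of 64 rows (bits = p,q,r,s,t,u):
  row 0 [000000]: F1=0 F2=0 -> 0
  row 1 [000001]: F1=0 F2=0 -> 0
  row 2 [000010]: F1=1 F2=0 (differ) -> 1
  row 3 [000011]: F1=1 F2=0 (differ) -> 1
  row 4 [000100]: F1=0 F2=0 -> 0
  (every remaining row is evaluated the same way; all 64 results are listed next)
Full result column, 8 rows per line (p,q,r fixed per line; s,t,u runs 000..111 left to right):
  rows 0-7 [p,q,r=000]: 00110011  (ones: 4)
  rows 8-15 [p,q,r=001]: 00110011  (ones: 4)
  rows 16-23 [p,q,r=010]: 01100110  (ones: 4)
  rows 24-31 [p,q,r=011]: 01100110  (ones: 4)
  rows 32-39 [p,q,r=100]: 11111111  (ones: 8)
  rows 40-47 [p,q,r=101]: 11111111  (ones: 8)
  rows 48-55 [p,q,r=110]: 00000000  (ones: 0)
  rows 56-63 [p,q,r=111]: 00000000  (ones: 0)
Disagreements = 4+4+4+4+8+8+0+0 = 32

32


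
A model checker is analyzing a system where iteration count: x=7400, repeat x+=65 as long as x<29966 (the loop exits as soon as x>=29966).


Step 1: x goes from 7400 toward 29966 by 65; the body runs while x<29966, so iterations = ceil((bound-start)/step)
Step 2: Distance=22566
Step 3: ceil(22566/65)=348

348


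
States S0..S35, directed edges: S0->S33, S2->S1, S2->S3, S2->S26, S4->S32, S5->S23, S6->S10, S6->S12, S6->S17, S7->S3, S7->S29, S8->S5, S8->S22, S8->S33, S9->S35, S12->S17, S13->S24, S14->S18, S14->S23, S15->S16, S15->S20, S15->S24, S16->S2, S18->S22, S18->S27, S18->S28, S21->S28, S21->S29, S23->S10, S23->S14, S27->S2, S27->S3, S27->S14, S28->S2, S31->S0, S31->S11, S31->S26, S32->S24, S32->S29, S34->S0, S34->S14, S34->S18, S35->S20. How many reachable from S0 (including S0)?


BFS from S0:
  layer 0: {S0}
  layer 1: {S33}
Reachable set: {S0, S33}
Count = 2

2


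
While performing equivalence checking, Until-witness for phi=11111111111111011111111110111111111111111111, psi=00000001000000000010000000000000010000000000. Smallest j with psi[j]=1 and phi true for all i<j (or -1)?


(phi U psi) at 0: need smallest j with psi[j]=1 and phi[i]=1 for all i in [0,j).
Scan from step 0:
  step 0: phi=1, psi=0 -> continue
  step 1: phi=1, psi=0 -> continue
  step 2: phi=1, psi=0 -> continue
  step 3: phi=1, psi=0 -> continue
  step 7: psi=1 and phi held for [0,7) -> witness found
Witness step = 7

7


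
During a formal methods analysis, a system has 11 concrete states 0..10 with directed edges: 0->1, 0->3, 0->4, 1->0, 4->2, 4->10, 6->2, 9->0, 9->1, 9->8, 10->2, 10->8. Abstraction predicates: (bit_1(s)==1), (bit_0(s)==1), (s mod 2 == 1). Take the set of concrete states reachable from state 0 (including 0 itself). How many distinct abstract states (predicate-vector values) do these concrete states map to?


BFS from 0:
Concrete reachable: {0, 1, 2, 3, 4, 8, 10}
Abstract via predicates (bit_1(s)==1), (bit_0(s)==1), (s mod 2 == 1):
  (0,0,0) <- {0, 4, 8}
  (0,1,1) <- {1}
  (1,0,0) <- {2, 10}
  (1,1,1) <- {3}
Distinct abstract states = 4

4


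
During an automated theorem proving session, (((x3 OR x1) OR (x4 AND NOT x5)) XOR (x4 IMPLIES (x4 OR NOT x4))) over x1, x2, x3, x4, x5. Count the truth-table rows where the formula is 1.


Formula: (((x3 OR x1) OR (x4 AND NOT x5)) XOR (x4 IMPLIES (x4 OR NOT x4))) over 5 vars (32 rows)
Evaluate each row (x1, x2, x3, x4, x5 as bits, MSB first):
  row 0 [00000]: (((0 OR 0) OR (0 AND NOT 0)) XOR (0 IMPLIES (0 OR NOT 0))) -> 1
  row 1 [00001]: (((0 OR 0) OR (0 AND NOT 1)) XOR (0 IMPLIES (0 OR NOT 0))) -> 1
  row 2 [00010]: (((0 OR 0) OR (1 AND NOT 0)) XOR (1 IMPLIES (1 OR NOT 1))) -> 0
  row 3 [00011]: (((0 OR 0) OR (1 AND NOT 1)) XOR (1 IMPLIES (1 OR NOT 1))) -> 1
  row 4 [00100]: (((1 OR 0) OR (0 AND NOT 0)) XOR (0 IMPLIES (0 OR NOT 0))) -> 0
  row 5 [00101]: (((1 OR 0) OR (0 AND NOT 1)) XOR (0 IMPLIES (0 OR NOT 0))) -> 0
  row 6 [00110]: (((1 OR 0) OR (1 AND NOT 0)) XOR (1 IMPLIES (1 OR NOT 1))) -> 0
  row 7 [00111]: (((1 OR 0) OR (1 AND NOT 1)) XOR (1 IMPLIES (1 OR NOT 1))) -> 0
  row 8 [01000]: (((0 OR 0) OR (0 AND NOT 0)) XOR (0 IMPLIES (0 OR NOT 0))) -> 1
  row 9 [01001]: (((0 OR 0) OR (0 AND NOT 1)) XOR (0 IMPLIES (0 OR NOT 0))) -> 1
  row 10 [01010]: (((0 OR 0) OR (1 AND NOT 0)) XOR (1 IMPLIES (1 OR NOT 1))) -> 0
  row 11 [01011]: (((0 OR 0) OR (1 AND NOT 1)) XOR (1 IMPLIES (1 OR NOT 1))) -> 1
  row 12 [01100]: (((1 OR 0) OR (0 AND NOT 0)) XOR (0 IMPLIES (0 OR NOT 0))) -> 0
  row 13 [01101]: (((1 OR 0) OR (0 AND NOT 1)) XOR (0 IMPLIES (0 OR NOT 0))) -> 0
  row 14 [01110]: (((1 OR 0) OR (1 AND NOT 0)) XOR (1 IMPLIES (1 OR NOT 1))) -> 0
  row 15 [01111]: (((1 OR 0) OR (1 AND NOT 1)) XOR (1 IMPLIES (1 OR NOT 1))) -> 0
  row 16 [10000]: (((0 OR 1) OR (0 AND NOT 0)) XOR (0 IMPLIES (0 OR NOT 0))) -> 0
  row 17 [10001]: (((0 OR 1) OR (0 AND NOT 1)) XOR (0 IMPLIES (0 OR NOT 0))) -> 0
  row 18 [10010]: (((0 OR 1) OR (1 AND NOT 0)) XOR (1 IMPLIES (1 OR NOT 1))) -> 0
  row 19 [10011]: (((0 OR 1) OR (1 AND NOT 1)) XOR (1 IMPLIES (1 OR NOT 1))) -> 0
  row 20 [10100]: (((1 OR 1) OR (0 AND NOT 0)) XOR (0 IMPLIES (0 OR NOT 0))) -> 0
  row 21 [10101]: (((1 OR 1) OR (0 AND NOT 1)) XOR (0 IMPLIES (0 OR NOT 0))) -> 0
  row 22 [10110]: (((1 OR 1) OR (1 AND NOT 0)) XOR (1 IMPLIES (1 OR NOT 1))) -> 0
  row 23 [10111]: (((1 OR 1) OR (1 AND NOT 1)) XOR (1 IMPLIES (1 OR NOT 1))) -> 0
  row 24 [11000]: (((0 OR 1) OR (0 AND NOT 0)) XOR (0 IMPLIES (0 OR NOT 0))) -> 0
  row 25 [11001]: (((0 OR 1) OR (0 AND NOT 1)) XOR (0 IMPLIES (0 OR NOT 0))) -> 0
  row 26 [11010]: (((0 OR 1) OR (1 AND NOT 0)) XOR (1 IMPLIES (1 OR NOT 1))) -> 0
  row 27 [11011]: (((0 OR 1) OR (1 AND NOT 1)) XOR (1 IMPLIES (1 OR NOT 1))) -> 0
  row 28 [11100]: (((1 OR 1) OR (0 AND NOT 0)) XOR (0 IMPLIES (0 OR NOT 0))) -> 0
  row 29 [11101]: (((1 OR 1) OR (0 AND NOT 1)) XOR (0 IMPLIES (0 OR NOT 0))) -> 0
  row 30 [11110]: (((1 OR 1) OR (1 AND NOT 0)) XOR (1 IMPLIES (1 OR NOT 1))) -> 0
  row 31 [11111]: (((1 OR 1) OR (1 AND NOT 1)) XOR (1 IMPLIES (1 OR NOT 1))) -> 0
Full result column, 8 rows per line (x1,x2 fixed per line; x3,x4,x5 runs 000..111 left to right):
  rows 0-7 [x1,x2=00]: 11010000  (ones: 3)
  rows 8-15 [x1,x2=01]: 11010000  (ones: 3)
  rows 16-23 [x1,x2=10]: 00000000  (ones: 0)
  rows 24-31 [x1,x2=11]: 00000000  (ones: 0)
Count of 1-rows = 3+3+0+0 = 6

6


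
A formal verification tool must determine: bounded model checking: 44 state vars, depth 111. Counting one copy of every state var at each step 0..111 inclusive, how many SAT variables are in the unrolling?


BMC unrolls to depth k, creating one copy of each state var for steps 0..k.
Step count = 111 + 1 = 112 (steps 0 through 111)
Vars per step = 44
Total = 44 * 112 = 4928

4928


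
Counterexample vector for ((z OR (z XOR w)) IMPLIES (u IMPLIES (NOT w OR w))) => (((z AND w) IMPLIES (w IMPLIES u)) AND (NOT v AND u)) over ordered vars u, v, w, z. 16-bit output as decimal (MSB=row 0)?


F1 = ((z OR (z XOR w)) IMPLIES (u IMPLIES (NOT w OR w)))
F2 = (((z AND w) IMPLIES (w IMPLIES u)) AND (NOT v AND u))
Counterexample to F1=>F2 is where F1=1 and F2=0.
Evaluate each row (bits = u,v,w,z, MSB first):
  row 0 [0000]: F1=1 F2=0 -> F1&~F2 -> 1
  row 1 [0001]: F1=1 F2=0 -> F1&~F2 -> 1
  row 2 [0010]: F1=1 F2=0 -> F1&~F2 -> 1
  row 3 [0011]: F1=1 F2=0 -> F1&~F2 -> 1
  row 4 [0100]: F1=1 F2=0 -> F1&~F2 -> 1
  row 5 [0101]: F1=1 F2=0 -> F1&~F2 -> 1
  row 6 [0110]: F1=1 F2=0 -> F1&~F2 -> 1
  row 7 [0111]: F1=1 F2=0 -> F1&~F2 -> 1
  row 8 [1000]: F1=1 F2=1 -> F1&~F2 -> 0
  row 9 [1001]: F1=1 F2=1 -> F1&~F2 -> 0
  row 10 [1010]: F1=1 F2=1 -> F1&~F2 -> 0
  row 11 [1011]: F1=1 F2=1 -> F1&~F2 -> 0
  row 12 [1100]: F1=1 F2=0 -> F1&~F2 -> 1
  row 13 [1101]: F1=1 F2=0 -> F1&~F2 -> 1
  row 14 [1110]: F1=1 F2=0 -> F1&~F2 -> 1
  row 15 [1111]: F1=1 F2=0 -> F1&~F2 -> 1
Full result column, 4 rows per line (u,v fixed per line; w,z runs 00..11 left to right):
  rows 0-3 [u,v=00]: 1111  = hex F
  rows 4-7 [u,v=01]: 1111  = hex F
  rows 8-11 [u,v=10]: 0000  = hex 0
  rows 12-15 [u,v=11]: 1111  = hex F
Counterexample vector (row 0 .. row 15) = 1111111100001111
Output column grouped in 4s = 1111 1111 0000 1111 = 0xFF0F
Convert to decimal digit by digit (value = value*16 + digit):
  F -> 15
  15*16 + 15 (F) = 255
  255*16 + 0 = 4080
  4080*16 + 15 (F) = 65295
Decimal = 65295

65295


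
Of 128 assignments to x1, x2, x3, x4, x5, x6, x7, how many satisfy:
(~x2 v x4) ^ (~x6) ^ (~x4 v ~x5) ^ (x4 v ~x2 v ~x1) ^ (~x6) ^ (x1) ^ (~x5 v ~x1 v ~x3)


CNF with 7 clauses over 7 vars (128 assignments).
An assignment satisfies CNF iff every clause has >=1 true literal.
Check each row (bits = x1,x2,x3,x4,x5,x6,x7; clause T/F shown):
  row 0 [0000000]: clauses=TTTTTFT -> 0
  row 1 [0000001]: clauses=TTTTTFT -> 0
  row 2 [0000010]: clauses=TFTTFFT -> 0
  row 3 [0000011]: clauses=TFTTFFT -> 0
  row 4 [0000100]: clauses=TTTTTFT -> 0
  (every remaining row is evaluated the same way; all 128 results are listed next)
Full result column, 8 rows per line (x1,x2,x3,x4 fixed per line; x5,x6,x7 runs 000..111 left to right):
  rows 0-7 [x1,x2,x3,x4=0000]: 00000000  (ones: 0)
  rows 8-15 [x1,x2,x3,x4=0001]: 00000000  (ones: 0)
  rows 16-23 [x1,x2,x3,x4=0010]: 00000000  (ones: 0)
  rows 24-31 [x1,x2,x3,x4=0011]: 00000000  (ones: 0)
  rows 32-39 [x1,x2,x3,x4=0100]: 00000000  (ones: 0)
  rows 40-47 [x1,x2,x3,x4=0101]: 00000000  (ones: 0)
  rows 48-55 [x1,x2,x3,x4=0110]: 00000000  (ones: 0)
  rows 56-63 [x1,x2,x3,x4=0111]: 00000000  (ones: 0)
  rows 64-71 [x1,x2,x3,x4=1000]: 11001100  (ones: 4)
  rows 72-79 [x1,x2,x3,x4=1001]: 11000000  (ones: 2)
  rows 80-87 [x1,x2,x3,x4=1010]: 11000000  (ones: 2)
  rows 88-95 [x1,x2,x3,x4=1011]: 11000000  (ones: 2)
  rows 96-103 [x1,x2,x3,x4=1100]: 00000000  (ones: 0)
  rows 104-111 [x1,x2,x3,x4=1101]: 11000000  (ones: 2)
  rows 112-119 [x1,x2,x3,x4=1110]: 00000000  (ones: 0)
  rows 120-127 [x1,x2,x3,x4=1111]: 11000000  (ones: 2)
Satisfying assignments = 0+0+0+0+0+0+0+0+4+2+2+2+0+2+0+2 = 14

14


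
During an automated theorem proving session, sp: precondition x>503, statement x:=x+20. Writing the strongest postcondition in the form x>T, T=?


Formula: sp(P, x:=E) = exists old_x. (x = E[old_x/x]) AND P[old_x/x] (old_x is the value of x before the assignment; eliminate old_x by solving x = E[old_x/x] for old_x)
Step 1: Precondition P: x>503, i.e. old_x > 503
Step 2: Assignment gives x = old_x + 20, so old_x = x - 20
Step 3: Substitute into P: x - 20 > 503
Step 4: Simplify: x > 503+20 = 523

523


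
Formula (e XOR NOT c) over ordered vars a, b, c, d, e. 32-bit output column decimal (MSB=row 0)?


Formula: (e XOR NOT c) over a, b, c, d, e (32 rows)
Evaluate each row (bits = a,b,c,d,e, MSB first):
  row 0 [00000]: (0 XOR NOT 0) -> 1
  row 1 [00001]: (1 XOR NOT 0) -> 0
  row 2 [00010]: (0 XOR NOT 0) -> 1
  row 3 [00011]: (1 XOR NOT 0) -> 0
  row 4 [00100]: (0 XOR NOT 1) -> 0
  row 5 [00101]: (1 XOR NOT 1) -> 1
  row 6 [00110]: (0 XOR NOT 1) -> 0
  row 7 [00111]: (1 XOR NOT 1) -> 1
  row 8 [01000]: (0 XOR NOT 0) -> 1
  row 9 [01001]: (1 XOR NOT 0) -> 0
  row 10 [01010]: (0 XOR NOT 0) -> 1
  row 11 [01011]: (1 XOR NOT 0) -> 0
  row 12 [01100]: (0 XOR NOT 1) -> 0
  row 13 [01101]: (1 XOR NOT 1) -> 1
  row 14 [01110]: (0 XOR NOT 1) -> 0
  row 15 [01111]: (1 XOR NOT 1) -> 1
  row 16 [10000]: (0 XOR NOT 0) -> 1
  row 17 [10001]: (1 XOR NOT 0) -> 0
  row 18 [10010]: (0 XOR NOT 0) -> 1
  row 19 [10011]: (1 XOR NOT 0) -> 0
  row 20 [10100]: (0 XOR NOT 1) -> 0
  row 21 [10101]: (1 XOR NOT 1) -> 1
  row 22 [10110]: (0 XOR NOT 1) -> 0
  row 23 [10111]: (1 XOR NOT 1) -> 1
  row 24 [11000]: (0 XOR NOT 0) -> 1
  row 25 [11001]: (1 XOR NOT 0) -> 0
  row 26 [11010]: (0 XOR NOT 0) -> 1
  row 27 [11011]: (1 XOR NOT 0) -> 0
  row 28 [11100]: (0 XOR NOT 1) -> 0
  row 29 [11101]: (1 XOR NOT 1) -> 1
  row 30 [11110]: (0 XOR NOT 1) -> 0
  row 31 [11111]: (1 XOR NOT 1) -> 1
Full result column, 4 rows per line (a,b,c fixed per line; d,e runs 00..11 left to right):
  rows 0-3 [a,b,c=000]: 1010  = hex A
  rows 4-7 [a,b,c=001]: 0101  = hex 5
  rows 8-11 [a,b,c=010]: 1010  = hex A
  rows 12-15 [a,b,c=011]: 0101  = hex 5
  rows 16-19 [a,b,c=100]: 1010  = hex A
  rows 20-23 [a,b,c=101]: 0101  = hex 5
  rows 24-27 [a,b,c=110]: 1010  = hex A
  rows 28-31 [a,b,c=111]: 0101  = hex 5
Output column (row 0 .. row 31) = 10100101101001011010010110100101
Output column grouped in 4s = 1010 0101 1010 0101 1010 0101 1010 0101 = 0xA5A5A5A5
Convert to decimal digit by digit (value = value*16 + digit):
  A -> 10
  10*16 + 5 = 165
  165*16 + 10 (A) = 2650
  2650*16 + 5 = 42405
  42405*16 + 10 (A) = 678490
  678490*16 + 5 = 10855845
  10855845*16 + 10 (A) = 173693530
  173693530*16 + 5 = 2779096485
Decimal = 2779096485

2779096485


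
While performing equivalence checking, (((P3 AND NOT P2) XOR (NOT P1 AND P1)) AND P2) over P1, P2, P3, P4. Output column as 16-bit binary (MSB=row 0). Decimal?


Formula: (((P3 AND NOT P2) XOR (NOT P1 AND P1)) AND P2) over P1, P2, P3, P4 (16 rows)
Evaluate each row (bits = P1,P2,P3,P4, MSB first):
  row 0 [0000]: (((0 AND NOT 0) XOR (NOT 0 AND 0)) AND 0) -> 0
  row 1 [0001]: (((0 AND NOT 0) XOR (NOT 0 AND 0)) AND 0) -> 0
  row 2 [0010]: (((1 AND NOT 0) XOR (NOT 0 AND 0)) AND 0) -> 0
  row 3 [0011]: (((1 AND NOT 0) XOR (NOT 0 AND 0)) AND 0) -> 0
  row 4 [0100]: (((0 AND NOT 1) XOR (NOT 0 AND 0)) AND 1) -> 0
  row 5 [0101]: (((0 AND NOT 1) XOR (NOT 0 AND 0)) AND 1) -> 0
  row 6 [0110]: (((1 AND NOT 1) XOR (NOT 0 AND 0)) AND 1) -> 0
  row 7 [0111]: (((1 AND NOT 1) XOR (NOT 0 AND 0)) AND 1) -> 0
  row 8 [1000]: (((0 AND NOT 0) XOR (NOT 1 AND 1)) AND 0) -> 0
  row 9 [1001]: (((0 AND NOT 0) XOR (NOT 1 AND 1)) AND 0) -> 0
  row 10 [1010]: (((1 AND NOT 0) XOR (NOT 1 AND 1)) AND 0) -> 0
  row 11 [1011]: (((1 AND NOT 0) XOR (NOT 1 AND 1)) AND 0) -> 0
  row 12 [1100]: (((0 AND NOT 1) XOR (NOT 1 AND 1)) AND 1) -> 0
  row 13 [1101]: (((0 AND NOT 1) XOR (NOT 1 AND 1)) AND 1) -> 0
  row 14 [1110]: (((1 AND NOT 1) XOR (NOT 1 AND 1)) AND 1) -> 0
  row 15 [1111]: (((1 AND NOT 1) XOR (NOT 1 AND 1)) AND 1) -> 0
Full result column, 4 rows per line (P1,P2 fixed per line; P3,P4 runs 00..11 left to right):
  rows 0-3 [P1,P2=00]: 0000  = hex 0
  rows 4-7 [P1,P2=01]: 0000  = hex 0
  rows 8-11 [P1,P2=10]: 0000  = hex 0
  rows 12-15 [P1,P2=11]: 0000  = hex 0
Output column (row 0 .. row 15) = 0000000000000000
Output column grouped in 4s = 0000 0000 0000 0000 = 0x0000
Convert to decimal digit by digit (value = value*16 + digit):
  0 -> 0
  0*16 + 0 = 0
  0*16 + 0 = 0
  0*16 + 0 = 0
Decimal = 0

0


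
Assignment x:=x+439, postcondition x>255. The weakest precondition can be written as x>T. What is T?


Formula: wp(x:=E, P) = P[E/x] (substitute E for x in postcondition)
Step 1: Postcondition: x>255
Step 2: Substitute x+439 for x: x+439>255
Step 3: Solve for x: x > 255-439 = -184

-184


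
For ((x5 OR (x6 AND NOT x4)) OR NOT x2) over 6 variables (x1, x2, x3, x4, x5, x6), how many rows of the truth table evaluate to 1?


Formula: ((x5 OR (x6 AND NOT x4)) OR NOT x2) over 6 vars (64 rows)
Evaluate each row (x1, x2, x3, x4, x5, x6 as bits, MSB first):
  row 0 [000000]: ((0 OR (0 AND NOT 0)) OR NOT 0) -> 1
  row 1 [000001]: ((0 OR (1 AND NOT 0)) OR NOT 0) -> 1
  row 2 [000010]: ((1 OR (0 AND NOT 0)) OR NOT 0) -> 1
  row 3 [000011]: ((1 OR (1 AND NOT 0)) OR NOT 0) -> 1
  row 4 [000100]: ((0 OR (0 AND NOT 1)) OR NOT 0) -> 1
  (every remaining row is evaluated the same way; all 64 results are listed next)
Full result column, 8 rows per line (x1,x2,x3 fixed per line; x4,x5,x6 runs 000..111 left to right):
  rows 0-7 [x1,x2,x3=000]: 11111111  (ones: 8)
  rows 8-15 [x1,x2,x3=001]: 11111111  (ones: 8)
  rows 16-23 [x1,x2,x3=010]: 01110011  (ones: 5)
  rows 24-31 [x1,x2,x3=011]: 01110011  (ones: 5)
  rows 32-39 [x1,x2,x3=100]: 11111111  (ones: 8)
  rows 40-47 [x1,x2,x3=101]: 11111111  (ones: 8)
  rows 48-55 [x1,x2,x3=110]: 01110011  (ones: 5)
  rows 56-63 [x1,x2,x3=111]: 01110011  (ones: 5)
Count of 1-rows = 8+8+5+5+8+8+5+5 = 52

52


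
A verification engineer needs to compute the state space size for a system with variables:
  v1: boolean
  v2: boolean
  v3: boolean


State space = product of domain sizes of all variables.
Domain sizes:
  v1 (boolean): 2
  v2 (boolean): 2
  v3 (boolean): 2
Product = 2 * 2 * 2 = 8

8


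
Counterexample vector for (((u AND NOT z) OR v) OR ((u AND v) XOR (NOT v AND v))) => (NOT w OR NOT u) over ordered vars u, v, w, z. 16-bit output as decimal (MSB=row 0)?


F1 = (((u AND NOT z) OR v) OR ((u AND v) XOR (NOT v AND v)))
F2 = (NOT w OR NOT u)
Counterexample to F1=>F2 is where F1=1 and F2=0.
Evaluate each row (bits = u,v,w,z, MSB first):
  row 0 [0000]: F1=0 F2=1 -> F1&~F2 -> 0
  row 1 [0001]: F1=0 F2=1 -> F1&~F2 -> 0
  row 2 [0010]: F1=0 F2=1 -> F1&~F2 -> 0
  row 3 [0011]: F1=0 F2=1 -> F1&~F2 -> 0
  row 4 [0100]: F1=1 F2=1 -> F1&~F2 -> 0
  row 5 [0101]: F1=1 F2=1 -> F1&~F2 -> 0
  row 6 [0110]: F1=1 F2=1 -> F1&~F2 -> 0
  row 7 [0111]: F1=1 F2=1 -> F1&~F2 -> 0
  row 8 [1000]: F1=1 F2=1 -> F1&~F2 -> 0
  row 9 [1001]: F1=0 F2=1 -> F1&~F2 -> 0
  row 10 [1010]: F1=1 F2=0 -> F1&~F2 -> 1
  row 11 [1011]: F1=0 F2=0 -> F1&~F2 -> 0
  row 12 [1100]: F1=1 F2=1 -> F1&~F2 -> 0
  row 13 [1101]: F1=1 F2=1 -> F1&~F2 -> 0
  row 14 [1110]: F1=1 F2=0 -> F1&~F2 -> 1
  row 15 [1111]: F1=1 F2=0 -> F1&~F2 -> 1
Full result column, 4 rows per line (u,v fixed per line; w,z runs 00..11 left to right):
  rows 0-3 [u,v=00]: 0000  = hex 0
  rows 4-7 [u,v=01]: 0000  = hex 0
  rows 8-11 [u,v=10]: 0010  = hex 2
  rows 12-15 [u,v=11]: 0011  = hex 3
Counterexample vector (row 0 .. row 15) = 0000000000100011
Output column grouped in 4s = 0000 0000 0010 0011 = 0x0023
Convert to decimal digit by digit (value = value*16 + digit):
  0 -> 0
  0*16 + 0 = 0
  0*16 + 2 = 2
  2*16 + 3 = 35
Decimal = 35

35


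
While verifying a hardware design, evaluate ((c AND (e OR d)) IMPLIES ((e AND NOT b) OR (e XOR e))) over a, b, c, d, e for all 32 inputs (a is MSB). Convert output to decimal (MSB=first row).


Formula: ((c AND (e OR d)) IMPLIES ((e AND NOT b) OR (e XOR e))) over a, b, c, d, e (32 rows)
Evaluate each row (bits = a,b,c,d,e, MSB first):
  row 0 [00000]: ((0 AND (0 OR 0)) IMPLIES ((0 AND NOT 0) OR (0 XOR 0))) -> 1
  row 1 [00001]: ((0 AND (1 OR 0)) IMPLIES ((1 AND NOT 0) OR (1 XOR 1))) -> 1
  row 2 [00010]: ((0 AND (0 OR 1)) IMPLIES ((0 AND NOT 0) OR (0 XOR 0))) -> 1
  row 3 [00011]: ((0 AND (1 OR 1)) IMPLIES ((1 AND NOT 0) OR (1 XOR 1))) -> 1
  row 4 [00100]: ((1 AND (0 OR 0)) IMPLIES ((0 AND NOT 0) OR (0 XOR 0))) -> 1
  row 5 [00101]: ((1 AND (1 OR 0)) IMPLIES ((1 AND NOT 0) OR (1 XOR 1))) -> 1
  row 6 [00110]: ((1 AND (0 OR 1)) IMPLIES ((0 AND NOT 0) OR (0 XOR 0))) -> 0
  row 7 [00111]: ((1 AND (1 OR 1)) IMPLIES ((1 AND NOT 0) OR (1 XOR 1))) -> 1
  row 8 [01000]: ((0 AND (0 OR 0)) IMPLIES ((0 AND NOT 1) OR (0 XOR 0))) -> 1
  row 9 [01001]: ((0 AND (1 OR 0)) IMPLIES ((1 AND NOT 1) OR (1 XOR 1))) -> 1
  row 10 [01010]: ((0 AND (0 OR 1)) IMPLIES ((0 AND NOT 1) OR (0 XOR 0))) -> 1
  row 11 [01011]: ((0 AND (1 OR 1)) IMPLIES ((1 AND NOT 1) OR (1 XOR 1))) -> 1
  row 12 [01100]: ((1 AND (0 OR 0)) IMPLIES ((0 AND NOT 1) OR (0 XOR 0))) -> 1
  row 13 [01101]: ((1 AND (1 OR 0)) IMPLIES ((1 AND NOT 1) OR (1 XOR 1))) -> 0
  row 14 [01110]: ((1 AND (0 OR 1)) IMPLIES ((0 AND NOT 1) OR (0 XOR 0))) -> 0
  row 15 [01111]: ((1 AND (1 OR 1)) IMPLIES ((1 AND NOT 1) OR (1 XOR 1))) -> 0
  row 16 [10000]: ((0 AND (0 OR 0)) IMPLIES ((0 AND NOT 0) OR (0 XOR 0))) -> 1
  row 17 [10001]: ((0 AND (1 OR 0)) IMPLIES ((1 AND NOT 0) OR (1 XOR 1))) -> 1
  row 18 [10010]: ((0 AND (0 OR 1)) IMPLIES ((0 AND NOT 0) OR (0 XOR 0))) -> 1
  row 19 [10011]: ((0 AND (1 OR 1)) IMPLIES ((1 AND NOT 0) OR (1 XOR 1))) -> 1
  row 20 [10100]: ((1 AND (0 OR 0)) IMPLIES ((0 AND NOT 0) OR (0 XOR 0))) -> 1
  row 21 [10101]: ((1 AND (1 OR 0)) IMPLIES ((1 AND NOT 0) OR (1 XOR 1))) -> 1
  row 22 [10110]: ((1 AND (0 OR 1)) IMPLIES ((0 AND NOT 0) OR (0 XOR 0))) -> 0
  row 23 [10111]: ((1 AND (1 OR 1)) IMPLIES ((1 AND NOT 0) OR (1 XOR 1))) -> 1
  row 24 [11000]: ((0 AND (0 OR 0)) IMPLIES ((0 AND NOT 1) OR (0 XOR 0))) -> 1
  row 25 [11001]: ((0 AND (1 OR 0)) IMPLIES ((1 AND NOT 1) OR (1 XOR 1))) -> 1
  row 26 [11010]: ((0 AND (0 OR 1)) IMPLIES ((0 AND NOT 1) OR (0 XOR 0))) -> 1
  row 27 [11011]: ((0 AND (1 OR 1)) IMPLIES ((1 AND NOT 1) OR (1 XOR 1))) -> 1
  row 28 [11100]: ((1 AND (0 OR 0)) IMPLIES ((0 AND NOT 1) OR (0 XOR 0))) -> 1
  row 29 [11101]: ((1 AND (1 OR 0)) IMPLIES ((1 AND NOT 1) OR (1 XOR 1))) -> 0
  row 30 [11110]: ((1 AND (0 OR 1)) IMPLIES ((0 AND NOT 1) OR (0 XOR 0))) -> 0
  row 31 [11111]: ((1 AND (1 OR 1)) IMPLIES ((1 AND NOT 1) OR (1 XOR 1))) -> 0
Full result column, 4 rows per line (a,b,c fixed per line; d,e runs 00..11 left to right):
  rows 0-3 [a,b,c=000]: 1111  = hex F
  rows 4-7 [a,b,c=001]: 1101  = hex D
  rows 8-11 [a,b,c=010]: 1111  = hex F
  rows 12-15 [a,b,c=011]: 1000  = hex 8
  rows 16-19 [a,b,c=100]: 1111  = hex F
  rows 20-23 [a,b,c=101]: 1101  = hex D
  rows 24-27 [a,b,c=110]: 1111  = hex F
  rows 28-31 [a,b,c=111]: 1000  = hex 8
Output column (row 0 .. row 31) = 11111101111110001111110111111000
Output column grouped in 4s = 1111 1101 1111 1000 1111 1101 1111 1000 = 0xFDF8FDF8
Convert to decimal digit by digit (value = value*16 + digit):
  F -> 15
  15*16 + 13 (D) = 253
  253*16 + 15 (F) = 4063
  4063*16 + 8 = 65016
  65016*16 + 15 (F) = 1040271
  1040271*16 + 13 (D) = 16644349
  16644349*16 + 15 (F) = 266309599
  266309599*16 + 8 = 4260953592
Decimal = 4260953592

4260953592


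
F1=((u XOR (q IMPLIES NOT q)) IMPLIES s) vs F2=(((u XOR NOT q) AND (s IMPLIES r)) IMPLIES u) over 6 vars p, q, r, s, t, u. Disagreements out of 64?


F1 = ((u XOR (q IMPLIES NOT q)) IMPLIES s)
F2 = (((u XOR NOT q) AND (s IMPLIES r)) IMPLIES u)
Evaluate both on each of 64 rows (bits = p,q,r,s,t,u):
  row 0 [000000]: F1=0 F2=0 -> 0
  row 1 [000001]: F1=1 F2=1 -> 0
  row 2 [000010]: F1=0 F2=0 -> 0
  row 3 [000011]: F1=1 F2=1 -> 0
  row 4 [000100]: F1=1 F2=1 -> 0
  (every remaining row is evaluated the same way; all 64 results are listed next)
Full result column, 8 rows per line (p,q,r fixed per line; s,t,u runs 000..111 left to right):
  rows 0-7 [p,q,r=000]: 00000000  (ones: 0)
  rows 8-15 [p,q,r=001]: 00001010  (ones: 2)
  rows 16-23 [p,q,r=010]: 01010000  (ones: 2)
  rows 24-31 [p,q,r=011]: 01010000  (ones: 2)
  rows 32-39 [p,q,r=100]: 00000000  (ones: 0)
  rows 40-47 [p,q,r=101]: 00001010  (ones: 2)
  rows 48-55 [p,q,r=110]: 01010000  (ones: 2)
  rows 56-63 [p,q,r=111]: 01010000  (ones: 2)
Disagreements = 0+2+2+2+0+2+2+2 = 12

12


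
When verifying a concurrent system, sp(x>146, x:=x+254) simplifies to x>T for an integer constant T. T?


Formula: sp(P, x:=E) = exists old_x. (x = E[old_x/x]) AND P[old_x/x] (old_x is the value of x before the assignment; eliminate old_x by solving x = E[old_x/x] for old_x)
Step 1: Precondition P: x>146, i.e. old_x > 146
Step 2: Assignment gives x = old_x + 254, so old_x = x - 254
Step 3: Substitute into P: x - 254 > 146
Step 4: Simplify: x > 146+254 = 400

400


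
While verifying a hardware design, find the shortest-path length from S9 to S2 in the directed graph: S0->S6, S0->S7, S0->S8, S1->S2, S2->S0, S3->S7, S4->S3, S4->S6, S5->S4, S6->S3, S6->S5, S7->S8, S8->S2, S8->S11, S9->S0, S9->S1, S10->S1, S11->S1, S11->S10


BFS layer-by-layer from S9:
  dist 0: {S9}
  dist 1: {S0, S1}
  dist 2: {S2, S6, S7, S8}
  -> S2 reached at distance 2
Shortest path length = 2

2


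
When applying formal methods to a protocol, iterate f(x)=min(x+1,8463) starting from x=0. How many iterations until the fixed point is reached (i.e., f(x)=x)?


Step 1: x=0, cap=8463, increment=1
Step 2: x grows by 1 each step until capped at 8463; fixed point is x=8463
Step 3: iterations = ceil(8463/1) = 8463

8463


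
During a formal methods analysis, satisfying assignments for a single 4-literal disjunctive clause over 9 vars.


Step 1: Total=2^9=512
Step 2: Unsat when all 4 false: 2^5=32
Step 3: Sat=512-32=480

480


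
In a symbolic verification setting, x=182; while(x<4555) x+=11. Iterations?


Step 1: x goes from 182 toward 4555 by 11; the body runs while x<4555, so iterations = ceil((bound-start)/step)
Step 2: Distance=4373
Step 3: ceil(4373/11)=398

398


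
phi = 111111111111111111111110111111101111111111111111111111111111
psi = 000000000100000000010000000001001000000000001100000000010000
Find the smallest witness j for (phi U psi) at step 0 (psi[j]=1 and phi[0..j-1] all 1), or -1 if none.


(phi U psi) at 0: need smallest j with psi[j]=1 and phi[i]=1 for all i in [0,j).
Scan from step 0:
  step 0: phi=1, psi=0 -> continue
  step 1: phi=1, psi=0 -> continue
  step 2: phi=1, psi=0 -> continue
  step 3: phi=1, psi=0 -> continue
  step 9: psi=1 and phi held for [0,9) -> witness found
Witness step = 9

9


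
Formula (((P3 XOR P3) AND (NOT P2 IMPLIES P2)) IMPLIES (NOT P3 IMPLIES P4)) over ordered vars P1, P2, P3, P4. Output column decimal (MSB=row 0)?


Formula: (((P3 XOR P3) AND (NOT P2 IMPLIES P2)) IMPLIES (NOT P3 IMPLIES P4)) over P1, P2, P3, P4 (16 rows)
Evaluate each row (bits = P1,P2,P3,P4, MSB first):
  row 0 [0000]: (((0 XOR 0) AND (NOT 0 IMPLIES 0)) IMPLIES (NOT 0 IMPLIES 0)) -> 1
  row 1 [0001]: (((0 XOR 0) AND (NOT 0 IMPLIES 0)) IMPLIES (NOT 0 IMPLIES 1)) -> 1
  row 2 [0010]: (((1 XOR 1) AND (NOT 0 IMPLIES 0)) IMPLIES (NOT 1 IMPLIES 0)) -> 1
  row 3 [0011]: (((1 XOR 1) AND (NOT 0 IMPLIES 0)) IMPLIES (NOT 1 IMPLIES 1)) -> 1
  row 4 [0100]: (((0 XOR 0) AND (NOT 1 IMPLIES 1)) IMPLIES (NOT 0 IMPLIES 0)) -> 1
  row 5 [0101]: (((0 XOR 0) AND (NOT 1 IMPLIES 1)) IMPLIES (NOT 0 IMPLIES 1)) -> 1
  row 6 [0110]: (((1 XOR 1) AND (NOT 1 IMPLIES 1)) IMPLIES (NOT 1 IMPLIES 0)) -> 1
  row 7 [0111]: (((1 XOR 1) AND (NOT 1 IMPLIES 1)) IMPLIES (NOT 1 IMPLIES 1)) -> 1
  row 8 [1000]: (((0 XOR 0) AND (NOT 0 IMPLIES 0)) IMPLIES (NOT 0 IMPLIES 0)) -> 1
  row 9 [1001]: (((0 XOR 0) AND (NOT 0 IMPLIES 0)) IMPLIES (NOT 0 IMPLIES 1)) -> 1
  row 10 [1010]: (((1 XOR 1) AND (NOT 0 IMPLIES 0)) IMPLIES (NOT 1 IMPLIES 0)) -> 1
  row 11 [1011]: (((1 XOR 1) AND (NOT 0 IMPLIES 0)) IMPLIES (NOT 1 IMPLIES 1)) -> 1
  row 12 [1100]: (((0 XOR 0) AND (NOT 1 IMPLIES 1)) IMPLIES (NOT 0 IMPLIES 0)) -> 1
  row 13 [1101]: (((0 XOR 0) AND (NOT 1 IMPLIES 1)) IMPLIES (NOT 0 IMPLIES 1)) -> 1
  row 14 [1110]: (((1 XOR 1) AND (NOT 1 IMPLIES 1)) IMPLIES (NOT 1 IMPLIES 0)) -> 1
  row 15 [1111]: (((1 XOR 1) AND (NOT 1 IMPLIES 1)) IMPLIES (NOT 1 IMPLIES 1)) -> 1
Full result column, 4 rows per line (P1,P2 fixed per line; P3,P4 runs 00..11 left to right):
  rows 0-3 [P1,P2=00]: 1111  = hex F
  rows 4-7 [P1,P2=01]: 1111  = hex F
  rows 8-11 [P1,P2=10]: 1111  = hex F
  rows 12-15 [P1,P2=11]: 1111  = hex F
Output column (row 0 .. row 15) = 1111111111111111
Output column grouped in 4s = 1111 1111 1111 1111 = 0xFFFF
Convert to decimal digit by digit (value = value*16 + digit):
  F -> 15
  15*16 + 15 (F) = 255
  255*16 + 15 (F) = 4095
  4095*16 + 15 (F) = 65535
Decimal = 65535

65535


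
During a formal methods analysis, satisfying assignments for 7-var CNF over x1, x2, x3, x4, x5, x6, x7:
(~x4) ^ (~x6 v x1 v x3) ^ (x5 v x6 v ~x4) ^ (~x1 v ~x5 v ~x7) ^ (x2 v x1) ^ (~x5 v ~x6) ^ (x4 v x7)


CNF with 7 clauses over 7 vars (128 assignments).
An assignment satisfies CNF iff every clause has >=1 true literal.
Check each row (bits = x1,x2,x3,x4,x5,x6,x7; clause T/F shown):
  row 0 [0000000]: clauses=TTTTFTF -> 0
  row 1 [0000001]: clauses=TTTTFTT -> 0
  row 2 [0000010]: clauses=TFTTFTF -> 0
  row 3 [0000011]: clauses=TFTTFTT -> 0
  row 4 [0000100]: clauses=TTTTFTF -> 0
  (every remaining row is evaluated the same way; all 128 results are listed next)
Full result column, 8 rows per line (x1,x2,x3,x4 fixed per line; x5,x6,x7 runs 000..111 left to right):
  rows 0-7 [x1,x2,x3,x4=0000]: 00000000  (ones: 0)
  rows 8-15 [x1,x2,x3,x4=0001]: 00000000  (ones: 0)
  rows 16-23 [x1,x2,x3,x4=0010]: 00000000  (ones: 0)
  rows 24-31 [x1,x2,x3,x4=0011]: 00000000  (ones: 0)
  rows 32-39 [x1,x2,x3,x4=0100]: 01000100  (ones: 2)
  rows 40-47 [x1,x2,x3,x4=0101]: 00000000  (ones: 0)
  rows 48-55 [x1,x2,x3,x4=0110]: 01010100  (ones: 3)
  rows 56-63 [x1,x2,x3,x4=0111]: 00000000  (ones: 0)
  rows 64-71 [x1,x2,x3,x4=1000]: 01010000  (ones: 2)
  rows 72-79 [x1,x2,x3,x4=1001]: 00000000  (ones: 0)
  rows 80-87 [x1,x2,x3,x4=1010]: 01010000  (ones: 2)
  rows 88-95 [x1,x2,x3,x4=1011]: 00000000  (ones: 0)
  rows 96-103 [x1,x2,x3,x4=1100]: 01010000  (ones: 2)
  rows 104-111 [x1,x2,x3,x4=1101]: 00000000  (ones: 0)
  rows 112-119 [x1,x2,x3,x4=1110]: 01010000  (ones: 2)
  rows 120-127 [x1,x2,x3,x4=1111]: 00000000  (ones: 0)
Satisfying assignments = 0+0+0+0+2+0+3+0+2+0+2+0+2+0+2+0 = 13

13
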